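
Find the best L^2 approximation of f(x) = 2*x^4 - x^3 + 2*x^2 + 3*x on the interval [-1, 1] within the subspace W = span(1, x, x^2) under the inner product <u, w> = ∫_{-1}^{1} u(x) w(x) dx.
g(x) = 26*x^2/7 + 12*x/5 - 6/35

The best approximation g ∈ W is the orthogonal projection of f onto W. Writing g = a_0 + a_1 x + a_2 x^2, the coefficients solve the normal equations G · a = b where
  G_{ij} = <φ_i, φ_j> and b_i = <f, φ_i>, with φ_0 = 1, φ_1 = x, φ_2 = x^2.
G =
  [2, 0, 2/3]
  [0, 2/3, 0]
  [2/3, 0, 2/5],
b = (32/15, 8/5, 48/35).
Solving gives a_0 = -6/35, a_1 = 12/5, a_2 = 26/7, so
  g(x) = 26*x^2/7 + 12*x/5 - 6/35.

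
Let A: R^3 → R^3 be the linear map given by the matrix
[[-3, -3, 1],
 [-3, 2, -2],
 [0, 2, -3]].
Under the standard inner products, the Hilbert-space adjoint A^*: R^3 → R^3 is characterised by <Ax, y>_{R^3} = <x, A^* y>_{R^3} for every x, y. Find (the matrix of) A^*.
A^* = A^T =
[[-3, -3, 0],
 [-3, 2, 2],
 [1, -2, -3]]

For real matrices with standard dot products, the defining identity <Ax, y> = <x, A^* y> gives (Ax)^T y = x^T (A^*) y, i.e. x^T A^T y = x^T (A^*) y. Since this holds for all x, y, we must have A^* = A^T. Therefore
A^* =
[[-3, -3, 0],
 [-3, 2, 2],
 [1, -2, -3]].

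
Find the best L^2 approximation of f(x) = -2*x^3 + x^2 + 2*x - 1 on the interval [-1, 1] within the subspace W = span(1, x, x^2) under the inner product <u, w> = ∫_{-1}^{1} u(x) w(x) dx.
g(x) = x^2 + 4*x/5 - 1

The best approximation g ∈ W is the orthogonal projection of f onto W. Writing g = a_0 + a_1 x + a_2 x^2, the coefficients solve the normal equations G · a = b where
  G_{ij} = <φ_i, φ_j> and b_i = <f, φ_i>, with φ_0 = 1, φ_1 = x, φ_2 = x^2.
G =
  [2, 0, 2/3]
  [0, 2/3, 0]
  [2/3, 0, 2/5],
b = (-4/3, 8/15, -4/15).
Solving gives a_0 = -1, a_1 = 4/5, a_2 = 1, so
  g(x) = x^2 + 4*x/5 - 1.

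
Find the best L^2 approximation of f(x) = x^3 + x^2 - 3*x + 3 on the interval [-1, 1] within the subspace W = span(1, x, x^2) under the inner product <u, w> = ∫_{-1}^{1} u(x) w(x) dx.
g(x) = x^2 - 12*x/5 + 3

The best approximation g ∈ W is the orthogonal projection of f onto W. Writing g = a_0 + a_1 x + a_2 x^2, the coefficients solve the normal equations G · a = b where
  G_{ij} = <φ_i, φ_j> and b_i = <f, φ_i>, with φ_0 = 1, φ_1 = x, φ_2 = x^2.
G =
  [2, 0, 2/3]
  [0, 2/3, 0]
  [2/3, 0, 2/5],
b = (20/3, -8/5, 12/5).
Solving gives a_0 = 3, a_1 = -12/5, a_2 = 1, so
  g(x) = x^2 - 12*x/5 + 3.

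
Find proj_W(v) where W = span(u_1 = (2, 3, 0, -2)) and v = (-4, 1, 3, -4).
proj_W(v) = (6/17, 9/17, 0, -6/17)

Set up U = [u_1 | ... | u_1] ∈ R^(4×1). The projector onto W = col(U) is P = U (U^T U)^(-1) U^T.
Compute U^T U =
  [17],
and U^T v = (3).
Solve U^T U · c = U^T v for the coefficients: c = (3/17). The projection is proj_W(v) = U c.
Check: (v - proj_W(v)) · u_1 = 0  (should be 0).
Result: proj_W(v) = (6/17, 9/17, 0, -6/17).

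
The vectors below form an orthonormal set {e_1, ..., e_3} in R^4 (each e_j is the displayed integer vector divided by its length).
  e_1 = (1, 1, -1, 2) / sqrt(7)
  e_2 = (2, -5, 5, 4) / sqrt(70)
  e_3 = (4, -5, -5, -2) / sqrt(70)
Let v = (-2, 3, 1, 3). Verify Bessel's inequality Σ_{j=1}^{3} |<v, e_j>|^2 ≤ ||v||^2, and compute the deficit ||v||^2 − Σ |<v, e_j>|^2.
Σ |<v, e_j>|^2 = 152/7; ||v||^2 = 23; deficit = 9/7

Write each e_j = u_j / sqrt(<u_j, u_j>) where u_j is the displayed integer vector. Then <v, e_j> = <v, u_j> / sqrt(<u_j, u_j>), so |<v, e_j>|^2 = <v, u_j>^2 / <u_j, u_j>.
Coefficients: <v, e_1> = 6/sqrt(7), <v, e_2> = -2/sqrt(70), <v, e_3> = -34/sqrt(70).
Square and sum: Σ |<v, e_j>|^2 = 152/7.
Compute ||v||^2 = v·v = 23.
Deficit = 23 − 152/7 = 9/7 ≥ 0, confirming Bessel's inequality. (The deficit equals ||v − Σ <v,e_j> e_j||^2, the squared distance from v to span{e_j}.)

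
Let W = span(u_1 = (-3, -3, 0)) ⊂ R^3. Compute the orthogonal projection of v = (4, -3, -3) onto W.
proj_W(v) = (1/2, 1/2, 0)

Set up U = [u_1 | ... | u_1] ∈ R^(3×1). The projector onto W = col(U) is P = U (U^T U)^(-1) U^T.
Compute U^T U =
  [18],
and U^T v = (-3).
Solve U^T U · c = U^T v for the coefficients: c = (-1/6). The projection is proj_W(v) = U c.
Check: (v - proj_W(v)) · u_1 = 0  (should be 0).
Result: proj_W(v) = (1/2, 1/2, 0).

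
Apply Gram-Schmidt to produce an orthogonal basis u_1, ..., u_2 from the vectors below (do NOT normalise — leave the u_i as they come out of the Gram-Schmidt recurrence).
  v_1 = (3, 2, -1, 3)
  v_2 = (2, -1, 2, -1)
Orthogonal basis:
  u_1 = (3, 2, -1, 3)
  u_2 = (49/23, -21/23, 45/23, -20/23)

Apply the Gram-Schmidt recurrence
  u_1 = v_1
  u_i = v_i − Σ_{j<i} ((v_i · u_j) / (u_j · u_j)) · u_j.

Step by step this gives:
  u_1 = (3, 2, -1, 3)
  u_2 = (49/23, -21/23, 45/23, -20/23)

Orthogonality check:
  u_2 · u_1 = 0 (should be 0)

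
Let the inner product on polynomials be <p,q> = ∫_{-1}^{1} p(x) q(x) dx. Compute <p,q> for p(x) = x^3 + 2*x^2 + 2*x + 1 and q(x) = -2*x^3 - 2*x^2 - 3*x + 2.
<p,q> = -382/105

Expand the product: p(x)·q(x) = -2*x^6 - 6*x^5 - 11*x^4 - 10*x^3 - 4*x^2 + x + 2.
∫_{-1}^{1} of each monomial x^k gives [2/(k+1) if k even, 0 if k odd]. Integrating term-by-term (or equivalently evaluating the antiderivative F(x) = -2*x^7/7 - x^6 - 11*x^5/5 - 5*x^4/2 - 4*x^3/3 + x^2/2 + 2*x at the endpoints):
  F(1) − F(−1) = -506/105 − (-124/105) = -382/105.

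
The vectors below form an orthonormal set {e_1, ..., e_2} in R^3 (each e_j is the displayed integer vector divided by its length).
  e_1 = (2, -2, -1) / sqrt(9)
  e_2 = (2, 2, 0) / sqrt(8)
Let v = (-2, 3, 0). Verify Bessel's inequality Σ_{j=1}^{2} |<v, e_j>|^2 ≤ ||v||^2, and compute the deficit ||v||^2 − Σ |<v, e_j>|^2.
Σ |<v, e_j>|^2 = 209/18; ||v||^2 = 13; deficit = 25/18

Write each e_j = u_j / sqrt(<u_j, u_j>) where u_j is the displayed integer vector. Then <v, e_j> = <v, u_j> / sqrt(<u_j, u_j>), so |<v, e_j>|^2 = <v, u_j>^2 / <u_j, u_j>.
Coefficients: <v, e_1> = -10/sqrt(9), <v, e_2> = 2/sqrt(8).
Square and sum: Σ |<v, e_j>|^2 = 209/18.
Compute ||v||^2 = v·v = 13.
Deficit = 13 − 209/18 = 25/18 ≥ 0, confirming Bessel's inequality. (The deficit equals ||v − Σ <v,e_j> e_j||^2, the squared distance from v to span{e_j}.)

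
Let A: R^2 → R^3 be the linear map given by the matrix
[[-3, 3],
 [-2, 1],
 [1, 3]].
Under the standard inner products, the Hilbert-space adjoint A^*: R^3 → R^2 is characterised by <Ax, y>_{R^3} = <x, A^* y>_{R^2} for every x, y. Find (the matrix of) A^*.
A^* = A^T =
[[-3, -2, 1],
 [3, 1, 3]]

For real matrices with standard dot products, the defining identity <Ax, y> = <x, A^* y> gives (Ax)^T y = x^T (A^*) y, i.e. x^T A^T y = x^T (A^*) y. Since this holds for all x, y, we must have A^* = A^T. Therefore
A^* =
[[-3, -2, 1],
 [3, 1, 3]].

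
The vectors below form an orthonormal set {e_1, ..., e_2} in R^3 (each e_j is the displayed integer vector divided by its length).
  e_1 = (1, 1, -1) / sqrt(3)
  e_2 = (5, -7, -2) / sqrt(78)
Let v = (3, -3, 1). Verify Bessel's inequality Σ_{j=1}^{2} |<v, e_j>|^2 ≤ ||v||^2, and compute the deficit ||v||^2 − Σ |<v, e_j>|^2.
Σ |<v, e_j>|^2 = 197/13; ||v||^2 = 19; deficit = 50/13

Write each e_j = u_j / sqrt(<u_j, u_j>) where u_j is the displayed integer vector. Then <v, e_j> = <v, u_j> / sqrt(<u_j, u_j>), so |<v, e_j>|^2 = <v, u_j>^2 / <u_j, u_j>.
Coefficients: <v, e_1> = -1/sqrt(3), <v, e_2> = 34/sqrt(78).
Square and sum: Σ |<v, e_j>|^2 = 197/13.
Compute ||v||^2 = v·v = 19.
Deficit = 19 − 197/13 = 50/13 ≥ 0, confirming Bessel's inequality. (The deficit equals ||v − Σ <v,e_j> e_j||^2, the squared distance from v to span{e_j}.)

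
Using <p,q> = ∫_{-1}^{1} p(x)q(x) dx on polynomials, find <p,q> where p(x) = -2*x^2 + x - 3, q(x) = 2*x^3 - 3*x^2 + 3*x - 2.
<p,q> = 388/15

Expand the product: p(x)·q(x) = -4*x^5 + 8*x^4 - 15*x^3 + 16*x^2 - 11*x + 6.
∫_{-1}^{1} of each monomial x^k gives [2/(k+1) if k even, 0 if k odd]. Integrating term-by-term (or equivalently evaluating the antiderivative F(x) = -2*x^6/3 + 8*x^5/5 - 15*x^4/4 + 16*x^3/3 - 11*x^2/2 + 6*x at the endpoints):
  F(1) − F(−1) = 181/60 − (-457/20) = 388/15.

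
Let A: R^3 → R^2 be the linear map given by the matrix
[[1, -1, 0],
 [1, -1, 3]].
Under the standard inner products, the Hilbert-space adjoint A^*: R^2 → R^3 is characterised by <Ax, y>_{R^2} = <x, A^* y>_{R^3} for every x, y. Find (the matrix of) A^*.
A^* = A^T =
[[1, 1],
 [-1, -1],
 [0, 3]]

For real matrices with standard dot products, the defining identity <Ax, y> = <x, A^* y> gives (Ax)^T y = x^T (A^*) y, i.e. x^T A^T y = x^T (A^*) y. Since this holds for all x, y, we must have A^* = A^T. Therefore
A^* =
[[1, 1],
 [-1, -1],
 [0, 3]].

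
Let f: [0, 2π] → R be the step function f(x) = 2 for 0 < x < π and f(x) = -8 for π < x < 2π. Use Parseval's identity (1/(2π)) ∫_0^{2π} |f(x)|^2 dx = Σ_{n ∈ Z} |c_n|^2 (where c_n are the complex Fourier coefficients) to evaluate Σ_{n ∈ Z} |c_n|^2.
Σ |c_n|^2 = 34

Parseval equates the L^2 energy of f (normalised by 1/(2π)) with the ℓ^2 sum of its Fourier coefficients: (1/(2π)) ∫_0^{2π} |f|^2 = Σ |c_n|^2.
Compute the left side: (1/(2π)) [∫_0^π 2^2 dx + ∫_π^{2π} (-8)^2 dx] = (1/(2π)) · (4π + 64π) = (4 + 64)/2 = 34.
So Σ_{n ∈ Z} |c_n|^2 = 34.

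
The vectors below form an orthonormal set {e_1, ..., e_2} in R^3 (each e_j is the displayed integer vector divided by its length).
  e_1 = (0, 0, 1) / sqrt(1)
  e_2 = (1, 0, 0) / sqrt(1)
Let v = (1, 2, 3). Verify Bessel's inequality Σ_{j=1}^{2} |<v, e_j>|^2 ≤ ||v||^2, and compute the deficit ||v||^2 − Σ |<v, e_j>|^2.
Σ |<v, e_j>|^2 = 10; ||v||^2 = 14; deficit = 4

Write each e_j = u_j / sqrt(<u_j, u_j>) where u_j is the displayed integer vector. Then <v, e_j> = <v, u_j> / sqrt(<u_j, u_j>), so |<v, e_j>|^2 = <v, u_j>^2 / <u_j, u_j>.
Coefficients: <v, e_1> = 3/sqrt(1), <v, e_2> = 1/sqrt(1).
Square and sum: Σ |<v, e_j>|^2 = 10.
Compute ||v||^2 = v·v = 14.
Deficit = 14 − 10 = 4 ≥ 0, confirming Bessel's inequality. (The deficit equals ||v − Σ <v,e_j> e_j||^2, the squared distance from v to span{e_j}.)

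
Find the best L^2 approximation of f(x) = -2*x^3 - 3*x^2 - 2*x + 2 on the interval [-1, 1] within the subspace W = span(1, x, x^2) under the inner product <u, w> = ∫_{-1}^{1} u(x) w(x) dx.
g(x) = -3*x^2 - 16*x/5 + 2

The best approximation g ∈ W is the orthogonal projection of f onto W. Writing g = a_0 + a_1 x + a_2 x^2, the coefficients solve the normal equations G · a = b where
  G_{ij} = <φ_i, φ_j> and b_i = <f, φ_i>, with φ_0 = 1, φ_1 = x, φ_2 = x^2.
G =
  [2, 0, 2/3]
  [0, 2/3, 0]
  [2/3, 0, 2/5],
b = (2, -32/15, 2/15).
Solving gives a_0 = 2, a_1 = -16/5, a_2 = -3, so
  g(x) = -3*x^2 - 16*x/5 + 2.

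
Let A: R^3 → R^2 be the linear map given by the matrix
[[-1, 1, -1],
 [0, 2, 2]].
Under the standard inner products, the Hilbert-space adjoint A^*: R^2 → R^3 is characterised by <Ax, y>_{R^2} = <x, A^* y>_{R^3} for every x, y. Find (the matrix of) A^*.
A^* = A^T =
[[-1, 0],
 [1, 2],
 [-1, 2]]

For real matrices with standard dot products, the defining identity <Ax, y> = <x, A^* y> gives (Ax)^T y = x^T (A^*) y, i.e. x^T A^T y = x^T (A^*) y. Since this holds for all x, y, we must have A^* = A^T. Therefore
A^* =
[[-1, 0],
 [1, 2],
 [-1, 2]].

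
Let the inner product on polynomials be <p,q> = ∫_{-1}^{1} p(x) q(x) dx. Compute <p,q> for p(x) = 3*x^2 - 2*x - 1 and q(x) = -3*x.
<p,q> = 4

Expand the product: p(x)·q(x) = -9*x^3 + 6*x^2 + 3*x.
∫_{-1}^{1} of each monomial x^k gives [2/(k+1) if k even, 0 if k odd]. Integrating term-by-term (or equivalently evaluating the antiderivative F(x) = -9*x^4/4 + 2*x^3 + 3*x^2/2 at the endpoints):
  F(1) − F(−1) = 5/4 − (-11/4) = 4.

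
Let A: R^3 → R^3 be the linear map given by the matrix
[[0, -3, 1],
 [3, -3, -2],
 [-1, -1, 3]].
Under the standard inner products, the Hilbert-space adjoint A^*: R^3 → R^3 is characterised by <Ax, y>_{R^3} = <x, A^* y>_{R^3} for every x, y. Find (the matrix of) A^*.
A^* = A^T =
[[0, 3, -1],
 [-3, -3, -1],
 [1, -2, 3]]

For real matrices with standard dot products, the defining identity <Ax, y> = <x, A^* y> gives (Ax)^T y = x^T (A^*) y, i.e. x^T A^T y = x^T (A^*) y. Since this holds for all x, y, we must have A^* = A^T. Therefore
A^* =
[[0, 3, -1],
 [-3, -3, -1],
 [1, -2, 3]].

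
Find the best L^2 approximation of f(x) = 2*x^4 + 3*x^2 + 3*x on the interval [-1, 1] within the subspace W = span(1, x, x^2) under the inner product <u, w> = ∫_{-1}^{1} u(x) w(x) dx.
g(x) = 33*x^2/7 + 3*x - 6/35

The best approximation g ∈ W is the orthogonal projection of f onto W. Writing g = a_0 + a_1 x + a_2 x^2, the coefficients solve the normal equations G · a = b where
  G_{ij} = <φ_i, φ_j> and b_i = <f, φ_i>, with φ_0 = 1, φ_1 = x, φ_2 = x^2.
G =
  [2, 0, 2/3]
  [0, 2/3, 0]
  [2/3, 0, 2/5],
b = (14/5, 2, 62/35).
Solving gives a_0 = -6/35, a_1 = 3, a_2 = 33/7, so
  g(x) = 33*x^2/7 + 3*x - 6/35.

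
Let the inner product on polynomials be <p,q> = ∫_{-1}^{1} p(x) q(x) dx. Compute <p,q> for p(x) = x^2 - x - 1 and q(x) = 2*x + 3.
<p,q> = -16/3

Expand the product: p(x)·q(x) = 2*x^3 + x^2 - 5*x - 3.
∫_{-1}^{1} of each monomial x^k gives [2/(k+1) if k even, 0 if k odd]. Integrating term-by-term (or equivalently evaluating the antiderivative F(x) = x^4/2 + x^3/3 - 5*x^2/2 - 3*x at the endpoints):
  F(1) − F(−1) = -14/3 − (2/3) = -16/3.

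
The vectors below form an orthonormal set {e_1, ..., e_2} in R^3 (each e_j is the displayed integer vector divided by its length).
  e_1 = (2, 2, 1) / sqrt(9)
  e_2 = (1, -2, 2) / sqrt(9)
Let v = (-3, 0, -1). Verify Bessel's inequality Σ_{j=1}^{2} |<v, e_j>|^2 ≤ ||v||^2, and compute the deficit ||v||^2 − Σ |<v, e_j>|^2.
Σ |<v, e_j>|^2 = 74/9; ||v||^2 = 10; deficit = 16/9

Write each e_j = u_j / sqrt(<u_j, u_j>) where u_j is the displayed integer vector. Then <v, e_j> = <v, u_j> / sqrt(<u_j, u_j>), so |<v, e_j>|^2 = <v, u_j>^2 / <u_j, u_j>.
Coefficients: <v, e_1> = -7/sqrt(9), <v, e_2> = -5/sqrt(9).
Square and sum: Σ |<v, e_j>|^2 = 74/9.
Compute ||v||^2 = v·v = 10.
Deficit = 10 − 74/9 = 16/9 ≥ 0, confirming Bessel's inequality. (The deficit equals ||v − Σ <v,e_j> e_j||^2, the squared distance from v to span{e_j}.)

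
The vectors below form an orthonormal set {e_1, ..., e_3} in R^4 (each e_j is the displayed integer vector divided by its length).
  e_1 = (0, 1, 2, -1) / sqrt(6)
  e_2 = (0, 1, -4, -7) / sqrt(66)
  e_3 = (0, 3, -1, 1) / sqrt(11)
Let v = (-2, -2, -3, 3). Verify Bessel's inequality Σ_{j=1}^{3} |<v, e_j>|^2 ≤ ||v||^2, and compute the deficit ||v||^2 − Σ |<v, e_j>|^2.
Σ |<v, e_j>|^2 = 22; ||v||^2 = 26; deficit = 4

Write each e_j = u_j / sqrt(<u_j, u_j>) where u_j is the displayed integer vector. Then <v, e_j> = <v, u_j> / sqrt(<u_j, u_j>), so |<v, e_j>|^2 = <v, u_j>^2 / <u_j, u_j>.
Coefficients: <v, e_1> = -11/sqrt(6), <v, e_2> = -11/sqrt(66), <v, e_3> = 0/sqrt(11).
Square and sum: Σ |<v, e_j>|^2 = 22.
Compute ||v||^2 = v·v = 26.
Deficit = 26 − 22 = 4 ≥ 0, confirming Bessel's inequality. (The deficit equals ||v − Σ <v,e_j> e_j||^2, the squared distance from v to span{e_j}.)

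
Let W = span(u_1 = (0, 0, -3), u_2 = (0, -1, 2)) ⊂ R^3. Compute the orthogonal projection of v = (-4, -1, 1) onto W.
proj_W(v) = (0, -1, 1)

Set up U = [u_1 | ... | u_2] ∈ R^(3×2). The projector onto W = col(U) is P = U (U^T U)^(-1) U^T.
Compute U^T U =
  [9, -6]
  [-6, 5],
and U^T v = (-3, 3).
Solve U^T U · c = U^T v for the coefficients: c = (1/3, 1). The projection is proj_W(v) = U c.
Check: (v - proj_W(v)) · u_1 = 0  (should be 0).
Check: (v - proj_W(v)) · u_2 = 0  (should be 0).
Result: proj_W(v) = (0, -1, 1).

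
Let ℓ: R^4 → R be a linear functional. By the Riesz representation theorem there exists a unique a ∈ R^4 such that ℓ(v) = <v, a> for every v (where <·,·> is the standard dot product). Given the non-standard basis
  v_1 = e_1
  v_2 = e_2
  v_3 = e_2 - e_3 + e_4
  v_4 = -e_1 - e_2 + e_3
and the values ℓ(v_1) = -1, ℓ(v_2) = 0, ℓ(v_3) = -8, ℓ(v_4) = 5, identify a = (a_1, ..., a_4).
a = (-1, 0, 4, -4)

Write a = (a_1, ..., a_4) in the standard basis. For each basis vector v_i, ℓ(v_i) = <v_i, a> is a linear equation in the a_j's. Collect the n equations into a matrix system V a = ℓ, where row i of V is v_i (expressed in the standard basis). Since V is invertible (lower-triangular with 1s on the diagonal, up to permutation), solve by back-substitution:
  V =
[[1, 0, 0, 0],
 [0, 1, 0, 0],
 [0, 1, -1, 1],
 [-1, -1, 1, 0]]
  V a = (-1, 0, -8, 5)
Solving gives a = (-1, 0, 4, -4).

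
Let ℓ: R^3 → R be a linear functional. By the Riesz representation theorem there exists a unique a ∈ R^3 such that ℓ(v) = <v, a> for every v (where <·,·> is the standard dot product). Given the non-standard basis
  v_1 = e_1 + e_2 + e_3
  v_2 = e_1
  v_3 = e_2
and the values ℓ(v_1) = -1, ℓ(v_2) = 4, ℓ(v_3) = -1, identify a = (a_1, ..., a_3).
a = (4, -1, -4)

Write a = (a_1, ..., a_3) in the standard basis. For each basis vector v_i, ℓ(v_i) = <v_i, a> is a linear equation in the a_j's. Collect the n equations into a matrix system V a = ℓ, where row i of V is v_i (expressed in the standard basis). Since V is invertible (lower-triangular with 1s on the diagonal, up to permutation), solve by back-substitution:
  V =
[[1, 1, 1],
 [1, 0, 0],
 [0, 1, 0]]
  V a = (-1, 4, -1)
Solving gives a = (4, -1, -4).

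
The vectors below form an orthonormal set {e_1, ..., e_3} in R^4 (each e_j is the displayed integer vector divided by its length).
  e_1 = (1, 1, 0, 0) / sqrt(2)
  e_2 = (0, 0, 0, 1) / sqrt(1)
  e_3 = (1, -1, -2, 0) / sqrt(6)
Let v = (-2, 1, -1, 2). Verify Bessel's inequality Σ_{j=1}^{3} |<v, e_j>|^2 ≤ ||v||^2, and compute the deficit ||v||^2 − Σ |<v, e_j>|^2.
Σ |<v, e_j>|^2 = 14/3; ||v||^2 = 10; deficit = 16/3

Write each e_j = u_j / sqrt(<u_j, u_j>) where u_j is the displayed integer vector. Then <v, e_j> = <v, u_j> / sqrt(<u_j, u_j>), so |<v, e_j>|^2 = <v, u_j>^2 / <u_j, u_j>.
Coefficients: <v, e_1> = -1/sqrt(2), <v, e_2> = 2/sqrt(1), <v, e_3> = -1/sqrt(6).
Square and sum: Σ |<v, e_j>|^2 = 14/3.
Compute ||v||^2 = v·v = 10.
Deficit = 10 − 14/3 = 16/3 ≥ 0, confirming Bessel's inequality. (The deficit equals ||v − Σ <v,e_j> e_j||^2, the squared distance from v to span{e_j}.)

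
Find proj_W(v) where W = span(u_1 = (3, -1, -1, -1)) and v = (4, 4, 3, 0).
proj_W(v) = (5/4, -5/12, -5/12, -5/12)

Set up U = [u_1 | ... | u_1] ∈ R^(4×1). The projector onto W = col(U) is P = U (U^T U)^(-1) U^T.
Compute U^T U =
  [12],
and U^T v = (5).
Solve U^T U · c = U^T v for the coefficients: c = (5/12). The projection is proj_W(v) = U c.
Check: (v - proj_W(v)) · u_1 = 0  (should be 0).
Result: proj_W(v) = (5/4, -5/12, -5/12, -5/12).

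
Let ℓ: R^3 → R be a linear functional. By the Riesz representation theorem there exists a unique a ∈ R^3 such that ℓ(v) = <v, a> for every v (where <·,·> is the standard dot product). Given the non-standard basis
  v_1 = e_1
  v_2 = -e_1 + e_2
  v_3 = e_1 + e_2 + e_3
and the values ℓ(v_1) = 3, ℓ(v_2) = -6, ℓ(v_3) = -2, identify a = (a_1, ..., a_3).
a = (3, -3, -2)

Write a = (a_1, ..., a_3) in the standard basis. For each basis vector v_i, ℓ(v_i) = <v_i, a> is a linear equation in the a_j's. Collect the n equations into a matrix system V a = ℓ, where row i of V is v_i (expressed in the standard basis). Since V is invertible (lower-triangular with 1s on the diagonal, up to permutation), solve by back-substitution:
  V =
[[1, 0, 0],
 [-1, 1, 0],
 [1, 1, 1]]
  V a = (3, -6, -2)
Solving gives a = (3, -3, -2).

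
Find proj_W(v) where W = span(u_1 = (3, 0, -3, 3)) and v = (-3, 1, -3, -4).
proj_W(v) = (-4/3, 0, 4/3, -4/3)

Set up U = [u_1 | ... | u_1] ∈ R^(4×1). The projector onto W = col(U) is P = U (U^T U)^(-1) U^T.
Compute U^T U =
  [27],
and U^T v = (-12).
Solve U^T U · c = U^T v for the coefficients: c = (-4/9). The projection is proj_W(v) = U c.
Check: (v - proj_W(v)) · u_1 = 0  (should be 0).
Result: proj_W(v) = (-4/3, 0, 4/3, -4/3).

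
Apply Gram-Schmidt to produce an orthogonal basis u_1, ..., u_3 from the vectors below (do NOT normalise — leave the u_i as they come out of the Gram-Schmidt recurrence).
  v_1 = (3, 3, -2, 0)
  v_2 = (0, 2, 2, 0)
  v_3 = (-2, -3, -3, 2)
Orthogonal basis:
  u_1 = (3, 3, -2, 0)
  u_2 = (-3/11, 19/11, 24/11, 0)
  u_3 = (-50/43, 30/43, -30/43, 2)

Apply the Gram-Schmidt recurrence
  u_1 = v_1
  u_i = v_i − Σ_{j<i} ((v_i · u_j) / (u_j · u_j)) · u_j.

Step by step this gives:
  u_1 = (3, 3, -2, 0)
  u_2 = (-3/11, 19/11, 24/11, 0)
  u_3 = (-50/43, 30/43, -30/43, 2)

Orthogonality check:
  u_2 · u_1 = 0 (should be 0)
  u_3 · u_1 = 0 (should be 0)
  u_3 · u_2 = 0 (should be 0)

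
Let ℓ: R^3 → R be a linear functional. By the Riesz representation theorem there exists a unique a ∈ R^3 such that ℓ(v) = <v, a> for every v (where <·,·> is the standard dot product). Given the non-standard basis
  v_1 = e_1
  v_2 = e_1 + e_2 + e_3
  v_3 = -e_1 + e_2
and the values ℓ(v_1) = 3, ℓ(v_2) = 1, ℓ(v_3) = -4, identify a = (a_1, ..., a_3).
a = (3, -1, -1)

Write a = (a_1, ..., a_3) in the standard basis. For each basis vector v_i, ℓ(v_i) = <v_i, a> is a linear equation in the a_j's. Collect the n equations into a matrix system V a = ℓ, where row i of V is v_i (expressed in the standard basis). Since V is invertible (lower-triangular with 1s on the diagonal, up to permutation), solve by back-substitution:
  V =
[[1, 0, 0],
 [1, 1, 1],
 [-1, 1, 0]]
  V a = (3, 1, -4)
Solving gives a = (3, -1, -1).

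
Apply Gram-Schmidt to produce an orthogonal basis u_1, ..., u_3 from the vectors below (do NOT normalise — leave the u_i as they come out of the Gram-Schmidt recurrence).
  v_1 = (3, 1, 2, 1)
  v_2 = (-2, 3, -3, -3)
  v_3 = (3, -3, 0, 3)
Orthogonal basis:
  u_1 = (3, 1, 2, 1)
  u_2 = (2/5, 19/5, -7/5, -11/5)
  u_3 = (162/107, -66/107, -246/107, 72/107)

Apply the Gram-Schmidt recurrence
  u_1 = v_1
  u_i = v_i − Σ_{j<i} ((v_i · u_j) / (u_j · u_j)) · u_j.

Step by step this gives:
  u_1 = (3, 1, 2, 1)
  u_2 = (2/5, 19/5, -7/5, -11/5)
  u_3 = (162/107, -66/107, -246/107, 72/107)

Orthogonality check:
  u_2 · u_1 = 0 (should be 0)
  u_3 · u_1 = 0 (should be 0)
  u_3 · u_2 = 0 (should be 0)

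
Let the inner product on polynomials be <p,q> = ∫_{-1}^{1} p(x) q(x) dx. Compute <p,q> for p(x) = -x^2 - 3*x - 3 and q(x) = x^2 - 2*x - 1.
<p,q> = 124/15

Expand the product: p(x)·q(x) = -x^4 - x^3 + 4*x^2 + 9*x + 3.
∫_{-1}^{1} of each monomial x^k gives [2/(k+1) if k even, 0 if k odd]. Integrating term-by-term (or equivalently evaluating the antiderivative F(x) = -x^5/5 - x^4/4 + 4*x^3/3 + 9*x^2/2 + 3*x at the endpoints):
  F(1) − F(−1) = 503/60 − (7/60) = 124/15.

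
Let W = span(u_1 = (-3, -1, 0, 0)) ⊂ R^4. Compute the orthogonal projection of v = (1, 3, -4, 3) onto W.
proj_W(v) = (9/5, 3/5, 0, 0)

Set up U = [u_1 | ... | u_1] ∈ R^(4×1). The projector onto W = col(U) is P = U (U^T U)^(-1) U^T.
Compute U^T U =
  [10],
and U^T v = (-6).
Solve U^T U · c = U^T v for the coefficients: c = (-3/5). The projection is proj_W(v) = U c.
Check: (v - proj_W(v)) · u_1 = 0  (should be 0).
Result: proj_W(v) = (9/5, 3/5, 0, 0).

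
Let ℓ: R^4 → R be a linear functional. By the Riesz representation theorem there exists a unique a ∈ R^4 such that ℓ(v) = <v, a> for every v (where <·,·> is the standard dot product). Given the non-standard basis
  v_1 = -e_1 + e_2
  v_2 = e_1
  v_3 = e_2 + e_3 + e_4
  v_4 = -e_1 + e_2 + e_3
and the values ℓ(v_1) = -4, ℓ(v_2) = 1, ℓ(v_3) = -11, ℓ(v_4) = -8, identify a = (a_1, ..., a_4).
a = (1, -3, -4, -4)

Write a = (a_1, ..., a_4) in the standard basis. For each basis vector v_i, ℓ(v_i) = <v_i, a> is a linear equation in the a_j's. Collect the n equations into a matrix system V a = ℓ, where row i of V is v_i (expressed in the standard basis). Since V is invertible (lower-triangular with 1s on the diagonal, up to permutation), solve by back-substitution:
  V =
[[-1, 1, 0, 0],
 [1, 0, 0, 0],
 [0, 1, 1, 1],
 [-1, 1, 1, 0]]
  V a = (-4, 1, -11, -8)
Solving gives a = (1, -3, -4, -4).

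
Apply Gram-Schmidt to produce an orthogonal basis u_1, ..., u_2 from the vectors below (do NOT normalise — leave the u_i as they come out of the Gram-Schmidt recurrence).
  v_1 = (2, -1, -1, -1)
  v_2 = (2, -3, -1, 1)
Orthogonal basis:
  u_1 = (2, -1, -1, -1)
  u_2 = (0, -2, 0, 2)

Apply the Gram-Schmidt recurrence
  u_1 = v_1
  u_i = v_i − Σ_{j<i} ((v_i · u_j) / (u_j · u_j)) · u_j.

Step by step this gives:
  u_1 = (2, -1, -1, -1)
  u_2 = (0, -2, 0, 2)

Orthogonality check:
  u_2 · u_1 = 0 (should be 0)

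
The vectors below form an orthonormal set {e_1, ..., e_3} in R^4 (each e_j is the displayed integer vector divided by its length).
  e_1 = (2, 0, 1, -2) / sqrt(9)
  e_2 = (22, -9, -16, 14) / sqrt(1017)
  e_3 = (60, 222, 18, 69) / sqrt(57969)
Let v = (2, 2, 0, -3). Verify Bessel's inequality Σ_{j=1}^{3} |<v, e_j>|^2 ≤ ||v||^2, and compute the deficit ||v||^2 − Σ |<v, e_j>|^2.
Σ |<v, e_j>|^2 = 773/57; ||v||^2 = 17; deficit = 196/57

Write each e_j = u_j / sqrt(<u_j, u_j>) where u_j is the displayed integer vector. Then <v, e_j> = <v, u_j> / sqrt(<u_j, u_j>), so |<v, e_j>|^2 = <v, u_j>^2 / <u_j, u_j>.
Coefficients: <v, e_1> = 10/sqrt(9), <v, e_2> = -16/sqrt(1017), <v, e_3> = 357/sqrt(57969).
Square and sum: Σ |<v, e_j>|^2 = 773/57.
Compute ||v||^2 = v·v = 17.
Deficit = 17 − 773/57 = 196/57 ≥ 0, confirming Bessel's inequality. (The deficit equals ||v − Σ <v,e_j> e_j||^2, the squared distance from v to span{e_j}.)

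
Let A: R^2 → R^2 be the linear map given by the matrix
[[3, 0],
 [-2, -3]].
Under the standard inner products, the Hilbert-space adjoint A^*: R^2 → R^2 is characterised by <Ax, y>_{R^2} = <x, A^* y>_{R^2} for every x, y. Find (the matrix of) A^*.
A^* = A^T =
[[3, -2],
 [0, -3]]

For real matrices with standard dot products, the defining identity <Ax, y> = <x, A^* y> gives (Ax)^T y = x^T (A^*) y, i.e. x^T A^T y = x^T (A^*) y. Since this holds for all x, y, we must have A^* = A^T. Therefore
A^* =
[[3, -2],
 [0, -3]].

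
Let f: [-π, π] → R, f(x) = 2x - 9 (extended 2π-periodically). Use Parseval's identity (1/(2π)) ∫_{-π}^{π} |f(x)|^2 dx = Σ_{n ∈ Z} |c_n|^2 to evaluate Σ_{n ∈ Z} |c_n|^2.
Σ |c_n|^2 = 4π^2/3 + 81

Expand and integrate term by term over [-π, π]:
  ∫ (2x)^2 dx = 4·(2π^3/3); ∫ 2·2·(-9)·x dx = 0 (odd integrand); ∫ (-9)^2 dx = 81·2π.
So (1/(2π)) ∫_{-π}^{π} (2x - 9)^2 dx = 4π^2/3 + 81 = 4π^2/3 + 81.
Parseval ⇒ Σ |c_n|^2 = 4π^2/3 + 81.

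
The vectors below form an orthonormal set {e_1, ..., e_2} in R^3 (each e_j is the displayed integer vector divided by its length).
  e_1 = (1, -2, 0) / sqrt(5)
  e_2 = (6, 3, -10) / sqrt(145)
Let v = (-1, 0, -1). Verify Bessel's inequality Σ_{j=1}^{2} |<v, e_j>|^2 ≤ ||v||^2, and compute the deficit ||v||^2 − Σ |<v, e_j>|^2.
Σ |<v, e_j>|^2 = 9/29; ||v||^2 = 2; deficit = 49/29

Write each e_j = u_j / sqrt(<u_j, u_j>) where u_j is the displayed integer vector. Then <v, e_j> = <v, u_j> / sqrt(<u_j, u_j>), so |<v, e_j>|^2 = <v, u_j>^2 / <u_j, u_j>.
Coefficients: <v, e_1> = -1/sqrt(5), <v, e_2> = 4/sqrt(145).
Square and sum: Σ |<v, e_j>|^2 = 9/29.
Compute ||v||^2 = v·v = 2.
Deficit = 2 − 9/29 = 49/29 ≥ 0, confirming Bessel's inequality. (The deficit equals ||v − Σ <v,e_j> e_j||^2, the squared distance from v to span{e_j}.)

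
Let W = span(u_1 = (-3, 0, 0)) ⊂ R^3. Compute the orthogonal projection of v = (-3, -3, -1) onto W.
proj_W(v) = (-3, 0, 0)

Set up U = [u_1 | ... | u_1] ∈ R^(3×1). The projector onto W = col(U) is P = U (U^T U)^(-1) U^T.
Compute U^T U =
  [9],
and U^T v = (9).
Solve U^T U · c = U^T v for the coefficients: c = (1). The projection is proj_W(v) = U c.
Check: (v - proj_W(v)) · u_1 = 0  (should be 0).
Result: proj_W(v) = (-3, 0, 0).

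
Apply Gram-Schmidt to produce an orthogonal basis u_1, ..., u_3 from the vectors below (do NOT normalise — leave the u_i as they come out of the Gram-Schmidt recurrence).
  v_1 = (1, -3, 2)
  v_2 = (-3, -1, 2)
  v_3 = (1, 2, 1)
Orthogonal basis:
  u_1 = (1, -3, 2)
  u_2 = (-23/7, -1/7, 10/7)
  u_3 = (2/3, 4/3, 5/3)

Apply the Gram-Schmidt recurrence
  u_1 = v_1
  u_i = v_i − Σ_{j<i} ((v_i · u_j) / (u_j · u_j)) · u_j.

Step by step this gives:
  u_1 = (1, -3, 2)
  u_2 = (-23/7, -1/7, 10/7)
  u_3 = (2/3, 4/3, 5/3)

Orthogonality check:
  u_2 · u_1 = 0 (should be 0)
  u_3 · u_1 = 0 (should be 0)
  u_3 · u_2 = 0 (should be 0)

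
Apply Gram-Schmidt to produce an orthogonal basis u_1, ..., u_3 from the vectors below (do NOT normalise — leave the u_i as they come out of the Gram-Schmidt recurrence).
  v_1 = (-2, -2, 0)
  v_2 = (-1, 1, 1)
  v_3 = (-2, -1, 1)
Orthogonal basis:
  u_1 = (-2, -2, 0)
  u_2 = (-1, 1, 1)
  u_3 = (1/6, -1/6, 1/3)

Apply the Gram-Schmidt recurrence
  u_1 = v_1
  u_i = v_i − Σ_{j<i} ((v_i · u_j) / (u_j · u_j)) · u_j.

Step by step this gives:
  u_1 = (-2, -2, 0)
  u_2 = (-1, 1, 1)
  u_3 = (1/6, -1/6, 1/3)

Orthogonality check:
  u_2 · u_1 = 0 (should be 0)
  u_3 · u_1 = 0 (should be 0)
  u_3 · u_2 = 0 (should be 0)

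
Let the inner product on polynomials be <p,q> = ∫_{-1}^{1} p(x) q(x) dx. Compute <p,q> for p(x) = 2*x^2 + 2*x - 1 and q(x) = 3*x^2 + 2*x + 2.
<p,q> = 26/15

Expand the product: p(x)·q(x) = 6*x^4 + 10*x^3 + 5*x^2 + 2*x - 2.
∫_{-1}^{1} of each monomial x^k gives [2/(k+1) if k even, 0 if k odd]. Integrating term-by-term (or equivalently evaluating the antiderivative F(x) = 6*x^5/5 + 5*x^4/2 + 5*x^3/3 + x^2 - 2*x at the endpoints):
  F(1) − F(−1) = 131/30 − (79/30) = 26/15.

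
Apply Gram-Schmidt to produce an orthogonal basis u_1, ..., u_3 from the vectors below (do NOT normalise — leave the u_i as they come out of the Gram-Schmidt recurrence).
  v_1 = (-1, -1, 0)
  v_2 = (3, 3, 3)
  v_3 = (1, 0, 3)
Orthogonal basis:
  u_1 = (-1, -1, 0)
  u_2 = (0, 0, 3)
  u_3 = (1/2, -1/2, 0)

Apply the Gram-Schmidt recurrence
  u_1 = v_1
  u_i = v_i − Σ_{j<i} ((v_i · u_j) / (u_j · u_j)) · u_j.

Step by step this gives:
  u_1 = (-1, -1, 0)
  u_2 = (0, 0, 3)
  u_3 = (1/2, -1/2, 0)

Orthogonality check:
  u_2 · u_1 = 0 (should be 0)
  u_3 · u_1 = 0 (should be 0)
  u_3 · u_2 = 0 (should be 0)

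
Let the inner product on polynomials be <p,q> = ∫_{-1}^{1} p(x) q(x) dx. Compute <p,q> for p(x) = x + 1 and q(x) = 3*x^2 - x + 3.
<p,q> = 22/3

Expand the product: p(x)·q(x) = 3*x^3 + 2*x^2 + 2*x + 3.
∫_{-1}^{1} of each monomial x^k gives [2/(k+1) if k even, 0 if k odd]. Integrating term-by-term (or equivalently evaluating the antiderivative F(x) = 3*x^4/4 + 2*x^3/3 + x^2 + 3*x at the endpoints):
  F(1) − F(−1) = 65/12 − (-23/12) = 22/3.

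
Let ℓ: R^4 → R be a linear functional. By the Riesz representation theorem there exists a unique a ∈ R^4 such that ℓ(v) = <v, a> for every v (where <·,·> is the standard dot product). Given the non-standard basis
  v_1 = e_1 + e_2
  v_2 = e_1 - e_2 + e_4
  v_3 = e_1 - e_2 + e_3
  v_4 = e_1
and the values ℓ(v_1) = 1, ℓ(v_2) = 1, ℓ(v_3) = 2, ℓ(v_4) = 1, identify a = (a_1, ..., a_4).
a = (1, 0, 1, 0)

Write a = (a_1, ..., a_4) in the standard basis. For each basis vector v_i, ℓ(v_i) = <v_i, a> is a linear equation in the a_j's. Collect the n equations into a matrix system V a = ℓ, where row i of V is v_i (expressed in the standard basis). Since V is invertible (lower-triangular with 1s on the diagonal, up to permutation), solve by back-substitution:
  V =
[[1, 1, 0, 0],
 [1, -1, 0, 1],
 [1, -1, 1, 0],
 [1, 0, 0, 0]]
  V a = (1, 1, 2, 1)
Solving gives a = (1, 0, 1, 0).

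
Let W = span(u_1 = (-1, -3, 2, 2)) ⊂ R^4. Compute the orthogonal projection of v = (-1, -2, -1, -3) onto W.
proj_W(v) = (1/18, 1/6, -1/9, -1/9)

Set up U = [u_1 | ... | u_1] ∈ R^(4×1). The projector onto W = col(U) is P = U (U^T U)^(-1) U^T.
Compute U^T U =
  [18],
and U^T v = (-1).
Solve U^T U · c = U^T v for the coefficients: c = (-1/18). The projection is proj_W(v) = U c.
Check: (v - proj_W(v)) · u_1 = 0  (should be 0).
Result: proj_W(v) = (1/18, 1/6, -1/9, -1/9).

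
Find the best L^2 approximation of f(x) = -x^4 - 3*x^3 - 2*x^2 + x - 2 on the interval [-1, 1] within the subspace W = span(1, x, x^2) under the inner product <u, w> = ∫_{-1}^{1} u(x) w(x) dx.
g(x) = -20*x^2/7 - 4*x/5 - 67/35

The best approximation g ∈ W is the orthogonal projection of f onto W. Writing g = a_0 + a_1 x + a_2 x^2, the coefficients solve the normal equations G · a = b where
  G_{ij} = <φ_i, φ_j> and b_i = <f, φ_i>, with φ_0 = 1, φ_1 = x, φ_2 = x^2.
G =
  [2, 0, 2/3]
  [0, 2/3, 0]
  [2/3, 0, 2/5],
b = (-86/15, -8/15, -254/105).
Solving gives a_0 = -67/35, a_1 = -4/5, a_2 = -20/7, so
  g(x) = -20*x^2/7 - 4*x/5 - 67/35.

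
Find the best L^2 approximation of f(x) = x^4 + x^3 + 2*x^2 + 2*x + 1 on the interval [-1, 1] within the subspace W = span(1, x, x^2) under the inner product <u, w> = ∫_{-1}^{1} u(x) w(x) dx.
g(x) = 20*x^2/7 + 13*x/5 + 32/35

The best approximation g ∈ W is the orthogonal projection of f onto W. Writing g = a_0 + a_1 x + a_2 x^2, the coefficients solve the normal equations G · a = b where
  G_{ij} = <φ_i, φ_j> and b_i = <f, φ_i>, with φ_0 = 1, φ_1 = x, φ_2 = x^2.
G =
  [2, 0, 2/3]
  [0, 2/3, 0]
  [2/3, 0, 2/5],
b = (56/15, 26/15, 184/105).
Solving gives a_0 = 32/35, a_1 = 13/5, a_2 = 20/7, so
  g(x) = 20*x^2/7 + 13*x/5 + 32/35.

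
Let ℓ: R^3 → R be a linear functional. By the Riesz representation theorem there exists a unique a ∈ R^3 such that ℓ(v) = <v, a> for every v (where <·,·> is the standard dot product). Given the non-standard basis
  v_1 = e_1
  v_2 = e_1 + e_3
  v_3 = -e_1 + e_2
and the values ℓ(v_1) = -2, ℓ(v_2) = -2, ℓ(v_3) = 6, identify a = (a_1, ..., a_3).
a = (-2, 4, 0)

Write a = (a_1, ..., a_3) in the standard basis. For each basis vector v_i, ℓ(v_i) = <v_i, a> is a linear equation in the a_j's. Collect the n equations into a matrix system V a = ℓ, where row i of V is v_i (expressed in the standard basis). Since V is invertible (lower-triangular with 1s on the diagonal, up to permutation), solve by back-substitution:
  V =
[[1, 0, 0],
 [1, 0, 1],
 [-1, 1, 0]]
  V a = (-2, -2, 6)
Solving gives a = (-2, 4, 0).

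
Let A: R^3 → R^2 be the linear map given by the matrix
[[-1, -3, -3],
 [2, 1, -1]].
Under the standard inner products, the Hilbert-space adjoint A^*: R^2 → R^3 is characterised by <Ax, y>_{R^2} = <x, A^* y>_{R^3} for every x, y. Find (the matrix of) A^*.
A^* = A^T =
[[-1, 2],
 [-3, 1],
 [-3, -1]]

For real matrices with standard dot products, the defining identity <Ax, y> = <x, A^* y> gives (Ax)^T y = x^T (A^*) y, i.e. x^T A^T y = x^T (A^*) y. Since this holds for all x, y, we must have A^* = A^T. Therefore
A^* =
[[-1, 2],
 [-3, 1],
 [-3, -1]].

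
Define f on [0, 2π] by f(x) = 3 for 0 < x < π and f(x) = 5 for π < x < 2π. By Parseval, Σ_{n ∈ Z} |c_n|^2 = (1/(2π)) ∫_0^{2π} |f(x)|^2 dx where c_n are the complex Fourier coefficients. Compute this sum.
Σ |c_n|^2 = 17

Parseval equates the L^2 energy of f (normalised by 1/(2π)) with the ℓ^2 sum of its Fourier coefficients: (1/(2π)) ∫_0^{2π} |f|^2 = Σ |c_n|^2.
Compute the left side: (1/(2π)) [∫_0^π 3^2 dx + ∫_π^{2π} 5^2 dx] = (1/(2π)) · (9π + 25π) = (9 + 25)/2 = 17.
So Σ_{n ∈ Z} |c_n|^2 = 17.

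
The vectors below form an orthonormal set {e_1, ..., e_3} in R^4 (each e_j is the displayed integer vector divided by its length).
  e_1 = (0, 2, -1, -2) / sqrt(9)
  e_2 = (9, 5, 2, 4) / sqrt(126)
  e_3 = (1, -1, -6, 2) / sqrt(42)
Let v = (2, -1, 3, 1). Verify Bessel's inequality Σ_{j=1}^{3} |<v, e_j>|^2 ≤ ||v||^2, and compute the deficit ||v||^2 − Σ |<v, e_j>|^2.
Σ |<v, e_j>|^2 = 41/3; ||v||^2 = 15; deficit = 4/3

Write each e_j = u_j / sqrt(<u_j, u_j>) where u_j is the displayed integer vector. Then <v, e_j> = <v, u_j> / sqrt(<u_j, u_j>), so |<v, e_j>|^2 = <v, u_j>^2 / <u_j, u_j>.
Coefficients: <v, e_1> = -7/sqrt(9), <v, e_2> = 23/sqrt(126), <v, e_3> = -13/sqrt(42).
Square and sum: Σ |<v, e_j>|^2 = 41/3.
Compute ||v||^2 = v·v = 15.
Deficit = 15 − 41/3 = 4/3 ≥ 0, confirming Bessel's inequality. (The deficit equals ||v − Σ <v,e_j> e_j||^2, the squared distance from v to span{e_j}.)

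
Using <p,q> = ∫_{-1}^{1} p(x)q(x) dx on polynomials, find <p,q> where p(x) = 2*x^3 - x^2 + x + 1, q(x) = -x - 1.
<p,q> = -14/5

Expand the product: p(x)·q(x) = -2*x^4 - x^3 - 2*x - 1.
∫_{-1}^{1} of each monomial x^k gives [2/(k+1) if k even, 0 if k odd]. Integrating term-by-term (or equivalently evaluating the antiderivative F(x) = -2*x^5/5 - x^4/4 - x^2 - x at the endpoints):
  F(1) − F(−1) = -53/20 − (3/20) = -14/5.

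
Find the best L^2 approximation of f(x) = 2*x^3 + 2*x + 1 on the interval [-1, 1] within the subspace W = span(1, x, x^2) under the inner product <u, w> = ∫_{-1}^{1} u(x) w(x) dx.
g(x) = 16*x/5 + 1

The best approximation g ∈ W is the orthogonal projection of f onto W. Writing g = a_0 + a_1 x + a_2 x^2, the coefficients solve the normal equations G · a = b where
  G_{ij} = <φ_i, φ_j> and b_i = <f, φ_i>, with φ_0 = 1, φ_1 = x, φ_2 = x^2.
G =
  [2, 0, 2/3]
  [0, 2/3, 0]
  [2/3, 0, 2/5],
b = (2, 32/15, 2/3).
Solving gives a_0 = 1, a_1 = 16/5, a_2 = 0, so
  g(x) = 16*x/5 + 1.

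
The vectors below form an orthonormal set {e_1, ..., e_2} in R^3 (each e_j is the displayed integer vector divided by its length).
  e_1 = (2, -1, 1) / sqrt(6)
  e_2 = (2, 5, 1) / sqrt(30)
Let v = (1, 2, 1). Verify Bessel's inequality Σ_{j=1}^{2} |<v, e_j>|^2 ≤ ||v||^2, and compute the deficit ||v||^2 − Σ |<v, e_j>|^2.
Σ |<v, e_j>|^2 = 29/5; ||v||^2 = 6; deficit = 1/5

Write each e_j = u_j / sqrt(<u_j, u_j>) where u_j is the displayed integer vector. Then <v, e_j> = <v, u_j> / sqrt(<u_j, u_j>), so |<v, e_j>|^2 = <v, u_j>^2 / <u_j, u_j>.
Coefficients: <v, e_1> = 1/sqrt(6), <v, e_2> = 13/sqrt(30).
Square and sum: Σ |<v, e_j>|^2 = 29/5.
Compute ||v||^2 = v·v = 6.
Deficit = 6 − 29/5 = 1/5 ≥ 0, confirming Bessel's inequality. (The deficit equals ||v − Σ <v,e_j> e_j||^2, the squared distance from v to span{e_j}.)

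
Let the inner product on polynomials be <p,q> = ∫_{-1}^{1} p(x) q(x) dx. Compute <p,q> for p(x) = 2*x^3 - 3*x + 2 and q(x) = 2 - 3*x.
<p,q> = 58/5

Expand the product: p(x)·q(x) = -6*x^4 + 4*x^3 + 9*x^2 - 12*x + 4.
∫_{-1}^{1} of each monomial x^k gives [2/(k+1) if k even, 0 if k odd]. Integrating term-by-term (or equivalently evaluating the antiderivative F(x) = -6*x^5/5 + x^4 + 3*x^3 - 6*x^2 + 4*x at the endpoints):
  F(1) − F(−1) = 4/5 − (-54/5) = 58/5.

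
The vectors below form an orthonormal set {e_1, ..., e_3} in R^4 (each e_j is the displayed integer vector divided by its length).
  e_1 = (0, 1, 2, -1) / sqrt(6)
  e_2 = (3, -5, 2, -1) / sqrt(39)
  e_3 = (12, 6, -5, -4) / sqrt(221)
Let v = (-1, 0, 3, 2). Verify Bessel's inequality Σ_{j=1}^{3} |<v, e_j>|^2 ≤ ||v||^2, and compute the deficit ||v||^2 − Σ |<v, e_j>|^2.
Σ |<v, e_j>|^2 = 140/17; ||v||^2 = 14; deficit = 98/17

Write each e_j = u_j / sqrt(<u_j, u_j>) where u_j is the displayed integer vector. Then <v, e_j> = <v, u_j> / sqrt(<u_j, u_j>), so |<v, e_j>|^2 = <v, u_j>^2 / <u_j, u_j>.
Coefficients: <v, e_1> = 4/sqrt(6), <v, e_2> = 1/sqrt(39), <v, e_3> = -35/sqrt(221).
Square and sum: Σ |<v, e_j>|^2 = 140/17.
Compute ||v||^2 = v·v = 14.
Deficit = 14 − 140/17 = 98/17 ≥ 0, confirming Bessel's inequality. (The deficit equals ||v − Σ <v,e_j> e_j||^2, the squared distance from v to span{e_j}.)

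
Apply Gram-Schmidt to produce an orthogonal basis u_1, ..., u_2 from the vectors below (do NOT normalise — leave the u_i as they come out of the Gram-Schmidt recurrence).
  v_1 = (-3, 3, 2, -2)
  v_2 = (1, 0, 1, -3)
Orthogonal basis:
  u_1 = (-3, 3, 2, -2)
  u_2 = (41/26, -15/26, 8/13, -34/13)

Apply the Gram-Schmidt recurrence
  u_1 = v_1
  u_i = v_i − Σ_{j<i} ((v_i · u_j) / (u_j · u_j)) · u_j.

Step by step this gives:
  u_1 = (-3, 3, 2, -2)
  u_2 = (41/26, -15/26, 8/13, -34/13)

Orthogonality check:
  u_2 · u_1 = 0 (should be 0)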